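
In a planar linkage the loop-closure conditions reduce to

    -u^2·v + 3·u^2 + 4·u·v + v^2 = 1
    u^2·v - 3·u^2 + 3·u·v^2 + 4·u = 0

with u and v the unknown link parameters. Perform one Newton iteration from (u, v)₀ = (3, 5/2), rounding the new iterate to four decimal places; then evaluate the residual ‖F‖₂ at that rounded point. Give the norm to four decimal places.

4.7780

At (3, 5/2): F = (39.7500, 63.7500).
Jacobian J = [[-2·u·v + 6·u + 4·v, -u^2 + 4·u + 2·v], [2·u·v - 6·u + 3·v^2 + 4, u^2 + 6·u·v]].
At the point, J = [[13.0000, 8.0000], [19.7500, 54.0000]] (det J = 544.0000).
Solving J·Δ = −F gives Δ = (-3.0083, -0.0803).
Then the next iterate is (u, v)₁ = (-0.0083, 2.4197).
Re-evaluating at (-0.0083, 2.4197): F = (4.774654, -0.179028), so ‖F‖₂ = 4.7780.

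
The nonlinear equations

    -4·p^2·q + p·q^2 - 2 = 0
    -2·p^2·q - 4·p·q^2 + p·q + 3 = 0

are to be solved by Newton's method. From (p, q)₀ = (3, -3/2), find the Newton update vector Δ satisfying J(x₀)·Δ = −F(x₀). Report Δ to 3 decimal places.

(-1.022, 0.437)

At (3, -3/2): F = (58.750, -1.500).
Jacobian J = [[-8·p·q + q^2, -4·p^2 + 2·p·q], [-4·p·q - 4·q^2 + q, -2·p^2 - 8·p·q + p]].
At the point, J = [[38.250, -45.000], [7.500, 21.000]] (det J = 1140.750).
Solving J·Δ = −F gives Δ = (-1.022, 0.437).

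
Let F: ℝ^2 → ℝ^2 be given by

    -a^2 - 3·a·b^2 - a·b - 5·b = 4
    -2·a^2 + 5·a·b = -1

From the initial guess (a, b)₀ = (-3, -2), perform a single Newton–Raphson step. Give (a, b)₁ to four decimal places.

(-3.6544, -1.2206)

At (-3, -2): F = (27.0000, 13.0000).
Jacobian J = [[-2·a - 3·b^2 - b, -6·a·b - a - 5], [-4·a + 5·b, 5·a]].
At the point, J = [[-4.0000, -38.0000], [2.0000, -15.0000]] (det J = 136.0000).
Solving J·Δ = −F gives Δ = (-0.6544, 0.7794).
Then the next iterate is (a, b)₁ = (-3.6544, -1.2206).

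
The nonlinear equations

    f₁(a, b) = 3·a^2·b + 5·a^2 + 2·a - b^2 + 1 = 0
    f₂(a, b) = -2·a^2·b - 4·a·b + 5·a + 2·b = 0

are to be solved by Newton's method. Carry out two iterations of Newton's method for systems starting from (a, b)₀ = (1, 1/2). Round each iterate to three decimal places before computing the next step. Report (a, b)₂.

At (1, 1/2): F = (9.250, 3.000).
Jacobian J = [[6·a·b + 10·a + 2, 3·a^2 - 2·b], [-4·a·b - 4·b + 5, -2·a^2 - 4·a + 2]].
At the point, J = [[15.000, 2.000], [1.000, -4.000]] (det J = -62.000).
Solving J·Δ = −F gives Δ = (-0.694, 0.577).
Then the next iterate is (a, b)₁ = (0.306, 1.077).
Round to (0.306, 1.077) and repeat: F = (1.22279, 2.16406), J = [[7.03737, -1.87309], [-0.62625, 0.58873]].
Δ = (-1.607, -5.385), so (a, b)₂ = (-1.301, -4.308).

(-1.301, -4.308)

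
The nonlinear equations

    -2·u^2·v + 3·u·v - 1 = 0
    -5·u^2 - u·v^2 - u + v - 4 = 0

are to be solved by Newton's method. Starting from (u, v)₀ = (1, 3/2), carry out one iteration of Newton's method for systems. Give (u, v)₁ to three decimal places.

At (1, 3/2): F = (0.500, -10.750).
Jacobian J = [[-4·u·v + 3·v, -2·u^2 + 3·u], [-10·u - v^2 - 1, -2·u·v + 1]].
At the point, J = [[-1.500, 1.000], [-13.250, -2.000]] (det J = 16.250).
Solving J·Δ = −F gives Δ = (-0.600, -1.400).
Then the next iterate is (u, v)₁ = (0.400, 0.100).

(0.400, 0.100)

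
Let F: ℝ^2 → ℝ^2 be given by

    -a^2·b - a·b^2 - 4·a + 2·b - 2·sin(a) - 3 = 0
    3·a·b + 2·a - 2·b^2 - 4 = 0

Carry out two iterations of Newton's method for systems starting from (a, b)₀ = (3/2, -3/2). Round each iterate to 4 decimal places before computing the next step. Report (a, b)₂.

At (3/2, -3/2): F = (-13.994990, -12.2500).
Jacobian J = [[-2·a·b - b^2 - 2·cos(a) - 4, -a^2 - 2·a·b + 2], [3·b + 2, 3·a - 4·b]].
At the point, J = [[-1.891474, 4.2500], [-2.5000, 10.5000]] (det J = -9.235481).
Solving J·Δ = −F gives Δ = (-10.2740, -1.2795).
Then the next iterate is (a, b)₁ = (-8.7740, -2.7795).
Round to (-8.7740, -2.7795) and repeat: F = (309.507663, 36.162758), J = [[-58.909061, -123.757742], [-6.3385, -15.2040]].
Δ = (2.0711, 1.5151), so (a, b)₂ = (-6.7029, -1.2644).

(-6.7029, -1.2644)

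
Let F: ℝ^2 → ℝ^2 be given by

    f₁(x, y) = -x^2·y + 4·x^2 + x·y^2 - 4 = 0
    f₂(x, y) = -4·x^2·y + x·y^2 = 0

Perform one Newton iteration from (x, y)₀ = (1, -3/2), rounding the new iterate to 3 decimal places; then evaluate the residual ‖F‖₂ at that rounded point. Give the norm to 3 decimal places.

1.609

At (1, -3/2): F = (3.750, 8.250).
Jacobian J = [[-2·x·y + 8·x + y^2, -x^2 + 2·x·y], [-8·x·y + y^2, -4·x^2 + 2·x·y]].
At the point, J = [[13.250, -4.000], [14.250, -7.000]] (det J = -35.750).
Solving J·Δ = −F gives Δ = (0.189, 1.563).
Then the next iterate is (x, y)₁ = (1.189, 0.063).
Re-evaluating at (1.189, 0.063): F = (1.57054, -0.35154), so ‖F‖₂ = 1.609.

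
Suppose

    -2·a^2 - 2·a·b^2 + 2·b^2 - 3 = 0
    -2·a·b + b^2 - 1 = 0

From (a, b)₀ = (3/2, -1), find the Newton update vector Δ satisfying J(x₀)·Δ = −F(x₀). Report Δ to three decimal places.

(-1.014, 0.194)

At (3/2, -1): F = (-8.500, 3.000).
Jacobian J = [[-4·a - 2·b^2, -4·a·b + 4·b], [-2·b, -2·a + 2·b]].
At the point, J = [[-8.000, 2.000], [2.000, -5.000]] (det J = 36.000).
Solving J·Δ = −F gives Δ = (-1.014, 0.194).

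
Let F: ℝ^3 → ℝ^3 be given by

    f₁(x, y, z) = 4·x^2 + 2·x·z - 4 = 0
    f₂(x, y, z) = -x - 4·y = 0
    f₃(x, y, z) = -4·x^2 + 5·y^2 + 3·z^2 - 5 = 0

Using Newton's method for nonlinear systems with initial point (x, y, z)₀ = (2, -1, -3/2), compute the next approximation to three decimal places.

(2.048, -0.512, -3.155)

At (2, -1, -3/2): F = (6.000, 2.000, -9.250).
Jacobian J = [[8·x + 2·z, 0, 2·x], [-1, -4, 0], [-8·x, 10·y, 6·z]].
At the point, J = [[13.000, 0.000, 4.000], [-1.000, -4.000, 0.000], [-16.000, -10.000, -9.000]] (det J = 252.000).
Solving J·Δ = −F gives Δ = (0.048, 0.488, -1.655).
Then the next iterate is (x, y, z)₁ = (2.048, -0.512, -3.155).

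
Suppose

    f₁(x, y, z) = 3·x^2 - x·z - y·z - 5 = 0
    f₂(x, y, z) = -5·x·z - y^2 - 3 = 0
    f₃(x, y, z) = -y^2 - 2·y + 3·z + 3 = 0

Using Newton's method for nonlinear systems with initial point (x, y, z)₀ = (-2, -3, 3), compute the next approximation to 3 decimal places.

(-6.781, 5.143, -10.857)

At (-2, -3, 3): F = (22.000, 18.000, 9.000).
Jacobian J = [[6·x - z, -z, -x - y], [-5·z, -2·y, -5·x], [0, -2·y - 2, 3]].
At the point, J = [[-15.000, -3.000, 5.000], [-15.000, 6.000, 10.000], [0.000, 4.000, 3.000]] (det J = -105.000).
Solving J·Δ = −F gives Δ = (-4.781, 8.143, -13.857).
Then the next iterate is (x, y, z)₁ = (-6.781, 5.143, -10.857).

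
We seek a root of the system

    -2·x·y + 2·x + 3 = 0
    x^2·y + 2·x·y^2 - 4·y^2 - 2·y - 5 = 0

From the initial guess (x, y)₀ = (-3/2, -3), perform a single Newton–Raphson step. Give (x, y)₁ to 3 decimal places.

(-0.823, -1.805)

At (-3/2, -3): F = (-9.000, -68.750).
Jacobian J = [[-2·y + 2, -2·x], [2·x·y + 2·y^2, x^2 + 4·x·y - 8·y - 2]].
At the point, J = [[8.000, 3.000], [27.000, 42.250]] (det J = 257.000).
Solving J·Δ = −F gives Δ = (0.677, 1.195).
Then the next iterate is (x, y)₁ = (-0.823, -1.805).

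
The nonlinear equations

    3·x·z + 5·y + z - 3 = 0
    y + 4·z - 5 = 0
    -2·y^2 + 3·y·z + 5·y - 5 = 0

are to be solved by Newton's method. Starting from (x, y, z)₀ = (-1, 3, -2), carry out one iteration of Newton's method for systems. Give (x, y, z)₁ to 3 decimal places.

At (-1, 3, -2): F = (16.000, -10.000, -26.000).
Jacobian J = [[3·z, 5, 3·x + 1], [0, 1, 4], [0, -4·y + 3·z + 5, 3·y]].
At the point, J = [[-6.000, 5.000, -2.000], [0.000, 1.000, 4.000], [0.000, -13.000, 9.000]] (det J = -366.000).
Solving J·Δ = −F gives Δ = (1.623, -0.230, 2.557).
Then the next iterate is (x, y, z)₁ = (0.623, 2.770, 0.557).

(0.623, 2.770, 0.557)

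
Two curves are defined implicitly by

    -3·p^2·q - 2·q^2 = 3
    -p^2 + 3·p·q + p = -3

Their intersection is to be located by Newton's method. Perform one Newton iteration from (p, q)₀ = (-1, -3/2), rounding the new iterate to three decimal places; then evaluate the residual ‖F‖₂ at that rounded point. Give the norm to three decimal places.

3.656

At (-1, -3/2): F = (-3.000, 5.500).
Jacobian J = [[-6·p·q, -3·p^2 - 4·q], [-2·p + 3·q + 1, 3·p]].
At the point, J = [[-9.000, 3.000], [-1.500, -3.000]] (det J = 31.500).
Solving J·Δ = −F gives Δ = (0.238, 1.714).
Then the next iterate is (p, q)₁ = (-0.762, 0.214).
Re-evaluating at (-0.762, 0.214): F = (-3.46437, 1.16815), so ‖F‖₂ = 3.656.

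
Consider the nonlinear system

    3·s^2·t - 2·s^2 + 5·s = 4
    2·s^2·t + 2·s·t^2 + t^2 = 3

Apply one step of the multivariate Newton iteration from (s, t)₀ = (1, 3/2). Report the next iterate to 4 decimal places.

At (1, 3/2): F = (3.5000, 6.7500).
Jacobian J = [[6·s·t - 4·s + 5, 3·s^2], [4·s·t + 2·t^2, 2·s^2 + 4·s·t + 2·t]].
At the point, J = [[10.0000, 3.0000], [10.5000, 11.0000]] (det J = 78.5000).
Solving J·Δ = −F gives Δ = (-0.2325, -0.3917).
Then the next iterate is (s, t)₁ = (0.7675, 1.1083).

(0.7675, 1.1083)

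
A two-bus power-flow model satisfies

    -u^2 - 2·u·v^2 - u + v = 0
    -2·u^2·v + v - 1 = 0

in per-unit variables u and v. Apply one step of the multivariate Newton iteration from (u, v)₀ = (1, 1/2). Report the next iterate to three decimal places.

At (1, 1/2): F = (-2.000, -1.500).
Jacobian J = [[-2·u - 2·v^2 - 1, -4·u·v + 1], [-4·u·v, -2·u^2 + 1]].
At the point, J = [[-3.500, -1.000], [-2.000, -1.000]] (det J = 1.500).
Solving J·Δ = −F gives Δ = (-0.333, -0.833).
Then the next iterate is (u, v)₁ = (0.667, -0.333).

(0.667, -0.333)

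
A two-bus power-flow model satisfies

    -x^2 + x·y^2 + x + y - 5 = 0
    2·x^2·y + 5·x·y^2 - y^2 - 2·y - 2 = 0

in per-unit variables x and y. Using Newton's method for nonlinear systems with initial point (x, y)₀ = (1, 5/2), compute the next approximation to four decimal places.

At (1, 5/2): F = (3.7500, 23.0000).
Jacobian J = [[-2·x + y^2 + 1, 2·x·y + 1], [4·x·y + 5·y^2, 2·x^2 + 10·x·y - 2·y - 2]].
At the point, J = [[5.2500, 6.0000], [41.2500, 20.0000]] (det J = -142.5000).
Solving J·Δ = −F gives Δ = (-0.4421, -0.2382).
Then the next iterate is (x, y)₁ = (0.5579, 2.2618).

(0.5579, 2.2618)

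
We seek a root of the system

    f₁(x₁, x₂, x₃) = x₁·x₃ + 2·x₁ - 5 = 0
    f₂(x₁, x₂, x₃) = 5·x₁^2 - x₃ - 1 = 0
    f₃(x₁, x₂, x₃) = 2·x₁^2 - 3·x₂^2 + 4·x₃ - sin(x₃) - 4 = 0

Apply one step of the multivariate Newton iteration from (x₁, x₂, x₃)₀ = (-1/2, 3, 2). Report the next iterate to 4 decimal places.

At (-1/2, 3, 2): F = (-7.0000, -1.7500, -23.409297).
Jacobian J = [[x₃ + 2, 0, x₁], [10·x₁, 0, -1], [4·x₁, -6·x₂, -cos(x₃) + 4]].
At the point, J = [[4.0000, 0.0000, -0.5000], [-5.0000, 0.0000, -1.0000], [-2.0000, -18.0000, 4.416147]] (det J = -117.0000).
Solving J·Δ = −F gives Δ = (0.9423, -2.9905, -6.4615).
Then the next iterate is (x₁, x₂, x₃)₁ = (0.4423, 0.0095, -4.4615).

(0.4423, 0.0095, -4.4615)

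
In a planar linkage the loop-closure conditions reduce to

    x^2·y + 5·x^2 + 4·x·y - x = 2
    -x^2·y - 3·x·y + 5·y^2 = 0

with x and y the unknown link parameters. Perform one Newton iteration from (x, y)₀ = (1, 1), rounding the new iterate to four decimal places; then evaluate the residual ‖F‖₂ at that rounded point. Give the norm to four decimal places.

1.4280

At (1, 1): F = (7.0000, 1.0000).
Jacobian J = [[2·x·y + 10·x + 4·y - 1, x^2 + 4·x], [-2·x·y - 3·y, -x^2 - 3·x + 10·y]].
At the point, J = [[15.0000, 5.0000], [-5.0000, 6.0000]] (det J = 115.0000).
Solving J·Δ = −F gives Δ = (-0.3217, -0.4348).
Then the next iterate is (x, y)₁ = (0.6783, 0.5652).
Re-evaluating at (0.6783, 0.5652): F = (1.415698, 0.187086), so ‖F‖₂ = 1.4280.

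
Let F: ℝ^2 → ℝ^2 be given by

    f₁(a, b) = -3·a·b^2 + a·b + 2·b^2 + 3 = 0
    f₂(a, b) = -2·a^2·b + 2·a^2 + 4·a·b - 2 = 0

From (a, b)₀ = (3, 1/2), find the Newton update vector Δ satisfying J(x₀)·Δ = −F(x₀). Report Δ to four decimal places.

At (3, 1/2): F = (2.7500, 13.0000).
Jacobian J = [[-3·b^2 + b, -6·a·b + a + 4·b], [-4·a·b + 4·a + 4·b, -2·a^2 + 4·a]].
At the point, J = [[-0.2500, -4.0000], [8.0000, -6.0000]] (det J = 33.5000).
Solving J·Δ = −F gives Δ = (-1.0597, 0.7537).

(-1.0597, 0.7537)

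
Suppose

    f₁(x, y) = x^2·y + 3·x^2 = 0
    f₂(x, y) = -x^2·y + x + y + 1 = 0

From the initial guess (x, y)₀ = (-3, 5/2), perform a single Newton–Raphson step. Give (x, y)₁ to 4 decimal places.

(-1.3500, 3.0500)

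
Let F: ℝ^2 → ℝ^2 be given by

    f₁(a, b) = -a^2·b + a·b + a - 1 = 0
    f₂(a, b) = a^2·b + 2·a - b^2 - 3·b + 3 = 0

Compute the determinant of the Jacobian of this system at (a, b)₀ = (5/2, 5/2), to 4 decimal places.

J = [[-2·a·b + b + 1, -a^2 + a], [2·a·b + 2, a^2 - 2·b - 3]].
At the point, J = [[-9.0000, -3.7500], [14.5000, -1.7500]].
det J = 70.1250.

70.1250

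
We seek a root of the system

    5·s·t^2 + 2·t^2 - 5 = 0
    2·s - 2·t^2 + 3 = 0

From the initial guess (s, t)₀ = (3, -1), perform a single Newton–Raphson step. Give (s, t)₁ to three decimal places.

(-0.250, -1.125)

At (3, -1): F = (12.000, 7.000).
Jacobian J = [[5·t^2, 10·s·t + 4·t], [2, -4·t]].
At the point, J = [[5.000, -34.000], [2.000, 4.000]] (det J = 88.000).
Solving J·Δ = −F gives Δ = (-3.250, -0.125).
Then the next iterate is (s, t)₁ = (-0.250, -1.125).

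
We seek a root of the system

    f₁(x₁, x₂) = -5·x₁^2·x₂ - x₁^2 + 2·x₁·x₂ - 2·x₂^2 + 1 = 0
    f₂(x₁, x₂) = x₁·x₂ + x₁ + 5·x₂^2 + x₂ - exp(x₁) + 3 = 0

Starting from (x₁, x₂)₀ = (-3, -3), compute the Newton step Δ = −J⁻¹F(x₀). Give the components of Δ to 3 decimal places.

(0.742, 1.545)

At (-3, -3): F = (127.000, 50.95021).
Jacobian J = [[-10·x₁·x₂ - 2·x₁ + 2·x₂, -5·x₁^2 + 2·x₁ - 4·x₂], [x₂ - exp(x₁) + 1, x₁ + 10·x₂ + 1]].
At the point, J = [[-90.000, -39.000], [-2.04979, -32.000]] (det J = 2800.05830).
Solving J·Δ = −F gives Δ = (0.742, 1.545).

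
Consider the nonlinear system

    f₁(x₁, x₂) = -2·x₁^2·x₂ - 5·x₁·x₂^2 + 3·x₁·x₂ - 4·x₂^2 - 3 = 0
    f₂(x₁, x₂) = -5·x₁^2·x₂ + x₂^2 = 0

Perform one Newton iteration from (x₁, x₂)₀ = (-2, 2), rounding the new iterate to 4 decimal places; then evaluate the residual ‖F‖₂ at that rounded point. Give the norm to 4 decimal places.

At (-2, 2): F = (-7.0000, -36.0000).
Jacobian J = [[-4·x₁·x₂ - 5·x₂^2 + 3·x₂, -2·x₁^2 - 10·x₁·x₂ + 3·x₁ - 8·x₂], [-10·x₁·x₂, -5·x₁^2 + 2·x₂]].
At the point, J = [[2.0000, 10.0000], [40.0000, -16.0000]] (det J = -432.0000).
Solving J·Δ = −F gives Δ = (1.0926, 0.4815).
Then the next iterate is (x₁, x₂)₁ = (-0.9074, 2.4815).
Re-evaluating at (-0.9074, 2.4815): F = (-10.534787, -4.058180), so ‖F‖₂ = 11.2894.

11.2894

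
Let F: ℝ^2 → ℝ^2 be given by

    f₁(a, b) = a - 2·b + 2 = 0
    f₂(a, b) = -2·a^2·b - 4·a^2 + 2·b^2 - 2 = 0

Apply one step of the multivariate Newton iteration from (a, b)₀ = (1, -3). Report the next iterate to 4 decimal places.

(-14.0000, -6.0000)

At (1, -3): F = (9.0000, 18.0000).
Jacobian J = [[1, -2], [-4·a·b - 8·a, -2·a^2 + 4·b]].
At the point, J = [[1.0000, -2.0000], [4.0000, -14.0000]] (det J = -6.0000).
Solving J·Δ = −F gives Δ = (-15.0000, -3.0000).
Then the next iterate is (a, b)₁ = (-14.0000, -6.0000).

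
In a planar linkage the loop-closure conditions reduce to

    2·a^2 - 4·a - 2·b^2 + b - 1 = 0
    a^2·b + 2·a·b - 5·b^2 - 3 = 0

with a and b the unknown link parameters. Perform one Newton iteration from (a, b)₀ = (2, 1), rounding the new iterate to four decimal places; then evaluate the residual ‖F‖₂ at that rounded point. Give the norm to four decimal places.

5.0491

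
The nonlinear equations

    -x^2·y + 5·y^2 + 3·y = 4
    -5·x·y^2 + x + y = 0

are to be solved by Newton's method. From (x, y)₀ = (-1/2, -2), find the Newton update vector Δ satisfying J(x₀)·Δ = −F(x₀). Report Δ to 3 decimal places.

At (-1/2, -2): F = (10.500, 7.500).
Jacobian J = [[-2·x·y, -x^2 + 10·y + 3], [-5·y^2 + 1, -10·x·y + 1]].
At the point, J = [[-2.000, -17.250], [-19.000, -9.000]] (det J = -309.750).
Solving J·Δ = −F gives Δ = (0.113, 0.596).

(0.113, 0.596)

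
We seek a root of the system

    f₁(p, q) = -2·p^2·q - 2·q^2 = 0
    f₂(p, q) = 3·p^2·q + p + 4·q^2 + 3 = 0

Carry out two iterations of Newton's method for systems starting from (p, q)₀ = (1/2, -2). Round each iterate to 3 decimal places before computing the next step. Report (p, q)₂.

(5.381, 9.624)

At (1/2, -2): F = (-7.000, 18.000).
Jacobian J = [[-4·p·q, -2·p^2 - 4·q], [6·p·q + 1, 3·p^2 + 8·q]].
At the point, J = [[4.000, 7.500], [-5.000, -15.250]] (det J = -23.500).
Solving J·Δ = −F gives Δ = (-1.202, 1.574).
Then the next iterate is (p, q)₁ = (-0.702, -0.426).
Round to (-0.702, -0.426) and repeat: F = (0.05692, 2.39410), J = [[-1.19621, 0.71839], [2.79431, -1.92959]].
Δ = (6.083, 10.050), so (p, q)₂ = (5.381, 9.624).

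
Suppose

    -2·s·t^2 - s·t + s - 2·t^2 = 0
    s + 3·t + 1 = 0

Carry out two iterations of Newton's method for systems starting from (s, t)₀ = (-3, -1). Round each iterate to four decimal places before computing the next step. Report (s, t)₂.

At (-3, -1): F = (-2.0000, -5.0000).
Jacobian J = [[-2·t^2 - t + 1, -4·s·t - s - 4·t], [1, 3]].
At the point, J = [[0.0000, -5.0000], [1.0000, 3.0000]] (det J = 5.0000).
Solving J·Δ = −F gives Δ = (6.2000, -0.4000).
Then the next iterate is (s, t)₁ = (3.2000, -1.4000).
Round to (3.2000, -1.4000) and repeat: F = (-8.7840, 0.0000), J = [[-1.5200, 20.3200], [1.0000, 3.0000]].
Δ = (-1.0592, 0.3531), so (s, t)₂ = (2.1408, -1.0469).

(2.1408, -1.0469)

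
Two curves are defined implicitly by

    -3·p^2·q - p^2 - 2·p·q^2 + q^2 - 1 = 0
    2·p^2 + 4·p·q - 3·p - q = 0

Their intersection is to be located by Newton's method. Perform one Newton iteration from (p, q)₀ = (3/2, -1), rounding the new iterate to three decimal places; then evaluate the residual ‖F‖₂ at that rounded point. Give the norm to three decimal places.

5.535

At (3/2, -1): F = (1.500, -5.000).
Jacobian J = [[-6·p·q - 2·p - 2·q^2, -3·p^2 - 4·p·q + 2·q], [4·p + 4·q - 3, 4·p - 1]].
At the point, J = [[4.000, -2.750], [-1.000, 5.000]] (det J = 17.250).
Solving J·Δ = −F gives Δ = (0.362, 1.072).
Then the next iterate is (p, q)₁ = (1.862, 0.072).
Re-evaluating at (1.862, 0.072): F = (-5.23005, 1.81234), so ‖F‖₂ = 5.535.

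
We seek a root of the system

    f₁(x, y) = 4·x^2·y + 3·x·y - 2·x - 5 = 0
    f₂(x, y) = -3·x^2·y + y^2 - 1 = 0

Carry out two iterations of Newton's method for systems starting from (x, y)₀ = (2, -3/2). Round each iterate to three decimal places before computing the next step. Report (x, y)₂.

(-1.067, -2.075)

At (2, -3/2): F = (-42.000, 19.250).
Jacobian J = [[8·x·y + 3·y - 2, 4·x^2 + 3·x], [-6·x·y, -3·x^2 + 2·y]].
At the point, J = [[-30.500, 22.000], [18.000, -15.000]] (det J = 61.500).
Solving J·Δ = −F gives Δ = (-3.358, -2.746).
Then the next iterate is (x, y)₁ = (-1.358, -4.246).
Round to (-1.358, -4.246) and repeat: F = (-16.30708, 40.51948), J = [[31.39054, 3.30266], [-34.59641, -14.02449]].
Δ = (0.291, 2.171), so (x, y)₂ = (-1.067, -2.075).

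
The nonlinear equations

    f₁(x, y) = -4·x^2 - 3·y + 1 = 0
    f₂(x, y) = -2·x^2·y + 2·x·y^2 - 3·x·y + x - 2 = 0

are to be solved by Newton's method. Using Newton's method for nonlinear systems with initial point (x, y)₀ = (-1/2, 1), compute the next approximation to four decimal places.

(1.7500, 3.0000)

At (-1/2, 1): F = (-3.0000, -2.5000).
Jacobian J = [[-8·x, -3], [-4·x·y + 2·y^2 - 3·y + 1, -2·x^2 + 4·x·y - 3·x]].
At the point, J = [[4.0000, -3.0000], [2.0000, -1.0000]] (det J = 2.0000).
Solving J·Δ = −F gives Δ = (2.2500, 2.0000).
Then the next iterate is (x, y)₁ = (1.7500, 3.0000).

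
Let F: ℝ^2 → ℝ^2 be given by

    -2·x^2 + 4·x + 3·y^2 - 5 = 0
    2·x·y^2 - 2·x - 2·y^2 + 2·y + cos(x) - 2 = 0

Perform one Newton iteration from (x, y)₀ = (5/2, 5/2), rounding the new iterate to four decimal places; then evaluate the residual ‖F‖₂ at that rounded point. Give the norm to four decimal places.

3.9202

At (5/2, 5/2): F = (11.2500, 15.948856).
Jacobian J = [[-4·x + 4, 6·y], [2·y^2 - sin(x) - 2, 4·x·y - 4·y + 2]].
At the point, J = [[-6.0000, 15.0000], [9.901528, 17.0000]] (det J = -250.522918).
Solving J·Δ = −F gives Δ = (-0.1915, -0.8266).
Then the next iterate is (x, y)₁ = (2.3085, 1.6734).
Re-evaluating at (2.3085, 1.6734): F = (1.976458, 3.385510), so ‖F‖₂ = 3.9202.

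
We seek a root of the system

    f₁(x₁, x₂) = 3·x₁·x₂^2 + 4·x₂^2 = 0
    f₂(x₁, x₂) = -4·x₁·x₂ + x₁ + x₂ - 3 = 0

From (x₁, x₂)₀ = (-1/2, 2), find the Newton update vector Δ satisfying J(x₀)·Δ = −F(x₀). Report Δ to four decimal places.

(-0.0472, -0.9434)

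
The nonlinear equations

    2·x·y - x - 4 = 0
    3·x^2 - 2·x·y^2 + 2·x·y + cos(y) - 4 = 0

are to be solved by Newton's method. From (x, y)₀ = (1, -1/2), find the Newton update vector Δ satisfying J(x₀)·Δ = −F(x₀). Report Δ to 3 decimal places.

At (1, -1/2): F = (-6.000, -1.62242).
Jacobian J = [[2·y - 1, 2·x], [6·x - 2·y^2 + 2·y, -4·x·y + 2·x - sin(y)]].
At the point, J = [[-2.000, 2.000], [4.500, 4.47943]] (det J = -17.95885).
Solving J·Δ = −F gives Δ = (-1.316, 1.684).

(-1.316, 1.684)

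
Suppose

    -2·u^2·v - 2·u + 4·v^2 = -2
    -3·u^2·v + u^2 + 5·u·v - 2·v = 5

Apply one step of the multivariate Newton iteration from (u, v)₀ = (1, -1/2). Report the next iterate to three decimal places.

At (1, -1/2): F = (2.000, -4.000).
Jacobian J = [[-4·u·v - 2, -2·u^2 + 8·v], [-6·u·v + 2·u + 5·v, -3·u^2 + 5·u - 2]].
At the point, J = [[0.000, -6.000], [2.500, 0.000]] (det J = 15.000).
Solving J·Δ = −F gives Δ = (1.600, 0.333).
Then the next iterate is (u, v)₁ = (2.600, -0.167).

(2.600, -0.167)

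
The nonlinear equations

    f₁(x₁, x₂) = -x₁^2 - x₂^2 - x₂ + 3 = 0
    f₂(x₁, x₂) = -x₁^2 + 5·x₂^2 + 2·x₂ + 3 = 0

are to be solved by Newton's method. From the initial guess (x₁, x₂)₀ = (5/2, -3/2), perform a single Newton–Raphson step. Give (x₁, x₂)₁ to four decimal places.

At (5/2, -3/2): F = (-4.0000, 5.0000).
Jacobian J = [[-2·x₁, -2·x₂ - 1], [-2·x₁, 10·x₂ + 2]].
At the point, J = [[-5.0000, 2.0000], [-5.0000, -13.0000]] (det J = 75.0000).
Solving J·Δ = −F gives Δ = (-0.5600, 0.6000).
Then the next iterate is (x₁, x₂)₁ = (1.9400, -0.9000).

(1.9400, -0.9000)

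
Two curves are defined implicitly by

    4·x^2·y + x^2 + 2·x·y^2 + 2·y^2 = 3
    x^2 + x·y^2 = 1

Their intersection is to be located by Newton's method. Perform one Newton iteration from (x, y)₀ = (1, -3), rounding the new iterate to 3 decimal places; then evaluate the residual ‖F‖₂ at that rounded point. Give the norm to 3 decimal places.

5.859

At (1, -3): F = (22.000, 9.000).
Jacobian J = [[8·x·y + 2·x + 2·y^2, 4·x^2 + 4·x·y + 4·y], [2·x + y^2, 2·x·y]].
At the point, J = [[-4.000, -20.000], [11.000, -6.000]] (det J = 244.000).
Solving J·Δ = −F gives Δ = (-0.197, 1.139).
Then the next iterate is (x, y)₁ = (0.803, -1.861).
Re-evaluating at (0.803, -1.861): F = (5.33359, 2.42586), so ‖F‖₂ = 5.859.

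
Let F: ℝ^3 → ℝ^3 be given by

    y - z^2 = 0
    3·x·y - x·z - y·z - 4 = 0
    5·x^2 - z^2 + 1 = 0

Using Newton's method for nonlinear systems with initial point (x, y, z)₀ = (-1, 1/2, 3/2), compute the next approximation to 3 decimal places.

(-0.334, -0.663, 0.529)

At (-1, 1/2, 3/2): F = (-1.750, -4.750, 3.750).
Jacobian J = [[0, 1, -2·z], [3·y - z, 3·x - z, -x - y], [10·x, 0, -2·z]].
At the point, J = [[0.000, 1.000, -3.000], [0.000, -4.500, 0.500], [-10.000, 0.000, -3.000]] (det J = 130.000).
Solving J·Δ = −F gives Δ = (0.666, -1.163, -0.971).
Then the next iterate is (x, y, z)₁ = (-0.334, -0.663, 0.529).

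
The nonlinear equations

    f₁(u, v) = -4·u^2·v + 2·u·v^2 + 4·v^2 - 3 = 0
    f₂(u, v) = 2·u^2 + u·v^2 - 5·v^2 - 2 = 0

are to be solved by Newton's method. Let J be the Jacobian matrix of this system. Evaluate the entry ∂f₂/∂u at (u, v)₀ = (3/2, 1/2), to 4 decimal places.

6.2500

∂f₂/∂u = 4·u + v^2.
At (3/2, 1/2) this is 6.2500.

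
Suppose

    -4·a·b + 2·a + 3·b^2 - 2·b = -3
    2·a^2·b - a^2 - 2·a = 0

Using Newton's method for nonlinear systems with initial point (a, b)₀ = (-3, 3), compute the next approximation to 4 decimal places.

At (-3, 3): F = (54.0000, 51.0000).
Jacobian J = [[-4·b + 2, -4·a + 6·b - 2], [4·a·b - 2·a - 2, 2·a^2]].
At the point, J = [[-10.0000, 28.0000], [-32.0000, 18.0000]] (det J = 716.0000).
Solving J·Δ = −F gives Δ = (0.6369, -1.7011).
Then the next iterate is (a, b)₁ = (-2.3631, 1.2989).

(-2.3631, 1.2989)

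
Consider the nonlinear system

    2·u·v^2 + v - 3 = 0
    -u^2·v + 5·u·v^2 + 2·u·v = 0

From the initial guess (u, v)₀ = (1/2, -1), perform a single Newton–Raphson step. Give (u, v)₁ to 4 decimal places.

(3.7222, 2.4444)

At (1/2, -1): F = (-3.0000, 1.7500).
Jacobian J = [[2·v^2, 4·u·v + 1], [-2·u·v + 5·v^2 + 2·v, -u^2 + 10·u·v + 2·u]].
At the point, J = [[2.0000, -1.0000], [4.0000, -4.2500]] (det J = -4.5000).
Solving J·Δ = −F gives Δ = (3.2222, 3.4444).
Then the next iterate is (u, v)₁ = (3.7222, 2.4444).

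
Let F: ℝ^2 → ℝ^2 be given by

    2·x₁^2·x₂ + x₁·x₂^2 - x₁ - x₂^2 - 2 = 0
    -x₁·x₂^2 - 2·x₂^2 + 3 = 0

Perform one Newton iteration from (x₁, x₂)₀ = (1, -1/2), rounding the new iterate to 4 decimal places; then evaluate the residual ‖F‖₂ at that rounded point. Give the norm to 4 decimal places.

8.9321

At (1, -1/2): F = (-4.0000, 2.2500).
Jacobian J = [[4·x₁·x₂ + x₂^2 - 1, 2·x₁^2 + 2·x₁·x₂ - 2·x₂], [-x₂^2, -2·x₁·x₂ - 4·x₂]].
At the point, J = [[-2.7500, 2.0000], [-0.2500, 3.0000]] (det J = -7.7500).
Solving J·Δ = −F gives Δ = (-2.1290, -0.9274).
Then the next iterate is (x₁, x₂)₁ = (-1.1290, -1.4274).
Re-evaluating at (-1.1290, -1.4274): F = (-8.847620, 1.225363), so ‖F‖₂ = 8.9321.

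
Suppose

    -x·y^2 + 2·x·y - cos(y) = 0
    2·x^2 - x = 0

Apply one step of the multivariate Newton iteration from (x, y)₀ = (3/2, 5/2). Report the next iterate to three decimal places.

(0.900, 2.417)

At (3/2, 5/2): F = (-1.07386, 3.000).
Jacobian J = [[-y^2 + 2·y, -2·x·y + 2·x + sin(y)], [4·x - 1, 0]].
At the point, J = [[-1.250, -3.90153], [5.000, 0.000]] (det J = 19.50764).
Solving J·Δ = −F gives Δ = (-0.600, -0.083).
Then the next iterate is (x, y)₁ = (0.900, 2.417).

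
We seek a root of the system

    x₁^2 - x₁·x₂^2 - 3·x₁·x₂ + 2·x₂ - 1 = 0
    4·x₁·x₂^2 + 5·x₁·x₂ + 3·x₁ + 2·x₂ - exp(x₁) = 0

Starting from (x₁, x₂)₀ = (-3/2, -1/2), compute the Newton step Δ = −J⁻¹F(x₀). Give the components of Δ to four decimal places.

(2.2803, 1.1231)

At (-3/2, -1/2): F = (-1.6250, -3.473130).
Jacobian J = [[2·x₁ - x₂^2 - 3·x₂, -2·x₁·x₂ - 3·x₁ + 2], [4·x₂^2 + 5·x₂ - exp(x₁) + 3, 8·x₁·x₂ + 5·x₁ + 2]].
At the point, J = [[-1.7500, 5.0000], [1.276870, 0.5000]] (det J = -7.259349).
Solving J·Δ = −F gives Δ = (2.2803, 1.1231).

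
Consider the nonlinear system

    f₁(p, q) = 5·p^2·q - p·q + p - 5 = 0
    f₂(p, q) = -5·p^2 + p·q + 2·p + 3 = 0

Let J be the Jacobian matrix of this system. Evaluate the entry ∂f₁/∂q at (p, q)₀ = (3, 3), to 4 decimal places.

42.0000

∂f₁/∂q = 5·p^2 - p.
At (3, 3) this is 42.0000.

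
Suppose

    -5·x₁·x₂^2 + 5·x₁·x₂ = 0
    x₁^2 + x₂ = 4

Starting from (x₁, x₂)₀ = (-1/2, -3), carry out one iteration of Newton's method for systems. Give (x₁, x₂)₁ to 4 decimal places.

At (-1/2, -3): F = (30.0000, -6.7500).
Jacobian J = [[-5·x₂^2 + 5·x₂, -10·x₁·x₂ + 5·x₁], [2·x₁, 1]].
At the point, J = [[-60.0000, -17.5000], [-1.0000, 1.0000]] (det J = -77.5000).
Solving J·Δ = −F gives Δ = (-1.1371, 5.6129).
Then the next iterate is (x₁, x₂)₁ = (-1.6371, 2.6129).

(-1.6371, 2.6129)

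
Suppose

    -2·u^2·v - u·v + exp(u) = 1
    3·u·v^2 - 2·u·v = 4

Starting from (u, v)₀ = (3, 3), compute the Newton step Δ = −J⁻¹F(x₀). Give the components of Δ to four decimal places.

(-1.8610, -0.4150)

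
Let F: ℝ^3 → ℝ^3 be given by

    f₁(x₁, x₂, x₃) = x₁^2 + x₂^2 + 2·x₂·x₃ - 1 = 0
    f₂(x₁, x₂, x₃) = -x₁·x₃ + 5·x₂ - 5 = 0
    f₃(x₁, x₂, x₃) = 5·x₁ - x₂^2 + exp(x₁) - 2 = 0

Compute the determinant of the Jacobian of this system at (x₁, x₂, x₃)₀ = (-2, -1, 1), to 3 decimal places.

71.353

J = [[2·x₁, 2·x₂ + 2·x₃, 2·x₂], [-x₃, 5, -x₁], [exp(x₁) + 5, -2·x₂, 0]].
At the point, J = [[-4.000, 0.000, -2.000], [-1.000, 5.000, 2.000], [5.13534, 2.000, 0.000]].
det J = 71.353.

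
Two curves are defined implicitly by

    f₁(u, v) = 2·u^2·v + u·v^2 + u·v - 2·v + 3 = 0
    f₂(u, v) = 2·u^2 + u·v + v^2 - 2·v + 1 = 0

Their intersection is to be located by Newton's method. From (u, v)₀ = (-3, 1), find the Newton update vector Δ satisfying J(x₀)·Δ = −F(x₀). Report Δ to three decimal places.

(1.346, 0.065)

At (-3, 1): F = (13.000, 15.000).
Jacobian J = [[4·u·v + v^2 + v, 2·u^2 + 2·u·v + u - 2], [4·u + v, u + 2·v - 2]].
At the point, J = [[-10.000, 7.000], [-11.000, -3.000]] (det J = 107.000).
Solving J·Δ = −F gives Δ = (1.346, 0.065).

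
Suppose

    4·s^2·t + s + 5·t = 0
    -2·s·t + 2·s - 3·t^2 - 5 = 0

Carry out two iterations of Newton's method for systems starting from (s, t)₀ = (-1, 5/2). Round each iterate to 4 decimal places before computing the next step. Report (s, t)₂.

(-3.8264, -1.4819)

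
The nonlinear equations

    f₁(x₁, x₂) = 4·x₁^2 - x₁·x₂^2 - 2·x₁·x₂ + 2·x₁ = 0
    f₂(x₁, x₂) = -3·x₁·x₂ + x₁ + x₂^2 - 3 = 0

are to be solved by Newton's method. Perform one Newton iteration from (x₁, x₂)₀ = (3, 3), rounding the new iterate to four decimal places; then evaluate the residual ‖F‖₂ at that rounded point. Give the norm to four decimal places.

4.9286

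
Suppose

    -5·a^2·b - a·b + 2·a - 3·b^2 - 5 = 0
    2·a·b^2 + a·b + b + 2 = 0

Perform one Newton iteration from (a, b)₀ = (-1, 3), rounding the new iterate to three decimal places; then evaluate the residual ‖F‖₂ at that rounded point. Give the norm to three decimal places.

33.570

At (-1, 3): F = (-46.000, -16.000).
Jacobian J = [[-10·a·b - b + 2, -5·a^2 - a - 6·b], [2·b^2 + b, 4·a·b + a + 1]].
At the point, J = [[29.000, -22.000], [21.000, -12.000]] (det J = 114.000).
Solving J·Δ = −F gives Δ = (-1.754, -4.404).
Then the next iterate is (a, b)₁ = (-2.754, -1.404).
Re-evaluating at (-2.754, -1.404): F = (32.95504, -6.39484), so ‖F‖₂ = 33.570.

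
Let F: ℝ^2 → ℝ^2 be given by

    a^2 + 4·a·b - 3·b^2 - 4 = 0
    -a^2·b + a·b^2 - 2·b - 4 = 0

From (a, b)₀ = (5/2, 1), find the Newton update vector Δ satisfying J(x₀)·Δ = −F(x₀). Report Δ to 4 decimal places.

At (5/2, 1): F = (9.2500, -9.7500).
Jacobian J = [[2·a + 4·b, 4·a - 6·b], [-2·a·b + b^2, -a^2 + 2·a·b - 2]].
At the point, J = [[9.0000, 4.0000], [-4.0000, -3.2500]] (det J = -13.2500).
Solving J·Δ = −F gives Δ = (0.6745, -3.8302).

(0.6745, -3.8302)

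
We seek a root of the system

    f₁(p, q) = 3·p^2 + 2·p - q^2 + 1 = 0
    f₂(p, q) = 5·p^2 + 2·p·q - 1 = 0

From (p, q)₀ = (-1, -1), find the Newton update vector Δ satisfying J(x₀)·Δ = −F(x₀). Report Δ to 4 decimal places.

(0.4375, 0.3750)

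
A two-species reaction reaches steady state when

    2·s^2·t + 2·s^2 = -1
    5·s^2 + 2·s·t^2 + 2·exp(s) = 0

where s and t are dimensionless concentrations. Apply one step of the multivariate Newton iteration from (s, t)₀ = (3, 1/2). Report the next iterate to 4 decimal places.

At (3, 1/2): F = (28.0000, 86.671074).
Jacobian J = [[4·s·t + 4·s, 2·s^2], [10·s + 2·t^2 + 2·exp(s), 4·s·t]].
At the point, J = [[18.0000, 18.0000], [70.671074, 6.0000]] (det J = -1164.079329).
Solving J·Δ = −F gives Δ = (-1.1959, -0.3597).
Then the next iterate is (s, t)₁ = (1.8041, 0.1403).

(1.8041, 0.1403)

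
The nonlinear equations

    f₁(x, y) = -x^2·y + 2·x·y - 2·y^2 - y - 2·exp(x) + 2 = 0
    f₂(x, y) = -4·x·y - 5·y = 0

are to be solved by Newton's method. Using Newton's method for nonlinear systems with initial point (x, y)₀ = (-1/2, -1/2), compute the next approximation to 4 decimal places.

At (-1/2, -1/2): F = (1.411939, 1.5000).
Jacobian J = [[-2·x·y + 2·y - 2·exp(x), -x^2 + 2·x - 4·y - 1], [-4·y, -4·x - 5]].
At the point, J = [[-2.713061, -0.2500], [2.0000, -3.0000]] (det J = 8.639184).
Solving J·Δ = −F gives Δ = (0.4469, 0.7979).
Then the next iterate is (x, y)₁ = (-0.0531, 0.2979).

(-0.0531, 0.2979)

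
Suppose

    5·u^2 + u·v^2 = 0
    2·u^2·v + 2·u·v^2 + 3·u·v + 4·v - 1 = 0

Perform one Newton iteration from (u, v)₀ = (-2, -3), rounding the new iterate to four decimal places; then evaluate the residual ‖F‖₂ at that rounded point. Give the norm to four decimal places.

At (-2, -3): F = (2.0000, -55.0000).
Jacobian J = [[10·u + v^2, 2·u·v], [4·u·v + 2·v^2 + 3·v, 2·u^2 + 4·u·v + 3·u + 4]].
At the point, J = [[-11.0000, 12.0000], [33.0000, 30.0000]] (det J = -726.0000).
Solving J·Δ = −F gives Δ = (0.9917, 0.7424).
Then the next iterate is (u, v)₁ = (-1.0083, -2.2576).
Re-evaluating at (-1.0083, -2.2576): F = (-0.055716, -18.069971), so ‖F‖₂ = 18.0701.

18.0701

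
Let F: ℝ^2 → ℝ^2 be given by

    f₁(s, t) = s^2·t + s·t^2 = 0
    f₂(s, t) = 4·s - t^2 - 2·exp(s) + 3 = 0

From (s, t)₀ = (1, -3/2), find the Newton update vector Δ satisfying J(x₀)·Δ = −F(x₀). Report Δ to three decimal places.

At (1, -3/2): F = (0.750, -0.68656).
Jacobian J = [[2·s·t + t^2, s^2 + 2·s·t], [-2·exp(s) + 4, -2·t]].
At the point, J = [[-0.750, -2.000], [-1.43656, 3.000]] (det J = -5.12313).
Solving J·Δ = −F gives Δ = (0.171, 0.311).

(0.171, 0.311)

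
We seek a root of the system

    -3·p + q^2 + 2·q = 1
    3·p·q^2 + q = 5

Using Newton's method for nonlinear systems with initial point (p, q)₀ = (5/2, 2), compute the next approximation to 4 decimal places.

At (5/2, 2): F = (-0.5000, 27.0000).
Jacobian J = [[-3, 2·q + 2], [3·q^2, 6·p·q + 1]].
At the point, J = [[-3.0000, 6.0000], [12.0000, 31.0000]] (det J = -165.0000).
Solving J·Δ = −F gives Δ = (-1.0758, -0.4545).
Then the next iterate is (p, q)₁ = (1.4242, 1.5455).

(1.4242, 1.5455)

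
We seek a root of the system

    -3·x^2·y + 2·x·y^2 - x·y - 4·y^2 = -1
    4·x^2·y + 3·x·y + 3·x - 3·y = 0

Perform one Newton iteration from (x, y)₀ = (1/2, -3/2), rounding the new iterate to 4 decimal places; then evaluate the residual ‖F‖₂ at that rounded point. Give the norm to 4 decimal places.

0.2708

At (1/2, -3/2): F = (-3.8750, 2.2500).
Jacobian J = [[-6·x·y + 2·y^2 - y, -3·x^2 + 4·x·y - x - 8·y], [8·x·y + 3·y + 3, 4·x^2 + 3·x - 3]].
At the point, J = [[10.5000, 7.7500], [-7.5000, -0.5000]] (det J = 52.8750).
Solving J·Δ = −F gives Δ = (0.2931, 0.1028).
Then the next iterate is (x, y)₁ = (0.7931, -1.3972).
Re-evaluating at (0.7931, -1.3972): F = (0.032525, -0.268856), so ‖F‖₂ = 0.2708.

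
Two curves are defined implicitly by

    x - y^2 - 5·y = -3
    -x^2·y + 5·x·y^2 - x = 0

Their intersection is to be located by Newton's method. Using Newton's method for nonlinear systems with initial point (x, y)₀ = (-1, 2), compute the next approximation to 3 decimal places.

(-1.339, 0.629)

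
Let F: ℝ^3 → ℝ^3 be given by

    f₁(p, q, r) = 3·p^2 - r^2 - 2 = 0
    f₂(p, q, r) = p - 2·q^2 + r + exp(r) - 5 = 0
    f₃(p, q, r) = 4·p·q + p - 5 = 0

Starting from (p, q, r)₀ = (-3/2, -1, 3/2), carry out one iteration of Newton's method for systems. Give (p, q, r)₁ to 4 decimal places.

(-1.4016, -1.1325, 2.0382)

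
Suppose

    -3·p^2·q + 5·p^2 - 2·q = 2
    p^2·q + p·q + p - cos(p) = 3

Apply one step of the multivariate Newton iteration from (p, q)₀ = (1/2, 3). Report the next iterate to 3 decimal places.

(1.061, -1.088)

At (1/2, 3): F = (-9.000, -1.12758).
Jacobian J = [[-6·p·q + 10·p, -3·p^2 - 2], [2·p·q + q + sin(p) + 1, p^2 + p]].
At the point, J = [[-4.000, -2.750], [7.47943, 0.750]] (det J = 17.56842).
Solving J·Δ = −F gives Δ = (0.561, -4.088).
Then the next iterate is (p, q)₁ = (1.061, -1.088).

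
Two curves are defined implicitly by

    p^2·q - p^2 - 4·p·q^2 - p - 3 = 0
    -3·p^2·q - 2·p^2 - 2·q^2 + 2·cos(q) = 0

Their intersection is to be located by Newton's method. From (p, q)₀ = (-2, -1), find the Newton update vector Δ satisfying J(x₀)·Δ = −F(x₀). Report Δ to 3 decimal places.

(0.647, 0.078)

At (-2, -1): F = (-1.000, 3.08060).
Jacobian J = [[2·p·q - 2·p - 4·q^2 - 1, p^2 - 8·p·q], [-6·p·q - 4·p, -3·p^2 - 4·q - 2·sin(q)]].
At the point, J = [[3.000, -12.000], [-4.000, -6.31706]] (det J = -66.95117).
Solving J·Δ = −F gives Δ = (0.647, 0.078).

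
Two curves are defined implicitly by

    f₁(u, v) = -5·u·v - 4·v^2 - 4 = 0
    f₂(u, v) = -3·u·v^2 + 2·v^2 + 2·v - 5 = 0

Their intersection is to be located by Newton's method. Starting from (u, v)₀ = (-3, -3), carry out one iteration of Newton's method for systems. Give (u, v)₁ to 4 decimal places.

(-24.5914, 7.4839)

At (-3, -3): F = (-85.0000, 88.0000).
Jacobian J = [[-5·v, -5·u - 8·v], [-3·v^2, -6·u·v + 4·v + 2]].
At the point, J = [[15.0000, 39.0000], [-27.0000, -64.0000]] (det J = 93.0000).
Solving J·Δ = −F gives Δ = (-21.5914, 10.4839).
Then the next iterate is (u, v)₁ = (-24.5914, 7.4839).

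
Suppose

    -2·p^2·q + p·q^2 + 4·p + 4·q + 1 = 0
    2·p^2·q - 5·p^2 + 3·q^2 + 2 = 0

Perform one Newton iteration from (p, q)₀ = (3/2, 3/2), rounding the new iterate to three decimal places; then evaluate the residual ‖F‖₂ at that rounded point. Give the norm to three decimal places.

921.587

At (3/2, 3/2): F = (9.625, 4.250).
Jacobian J = [[-4·p·q + q^2 + 4, -2·p^2 + 2·p·q + 4], [4·p·q - 10·p, 2·p^2 + 6·q]].
At the point, J = [[-2.750, 4.000], [-6.000, 13.500]] (det J = -13.125).
Solving J·Δ = −F gives Δ = (8.605, 3.510).
Then the next iterate is (p, q)₁ = (10.105, 5.010).
Re-evaluating at (10.105, 5.010): F = (-708.05596, 589.89765), so ‖F‖₂ = 921.587.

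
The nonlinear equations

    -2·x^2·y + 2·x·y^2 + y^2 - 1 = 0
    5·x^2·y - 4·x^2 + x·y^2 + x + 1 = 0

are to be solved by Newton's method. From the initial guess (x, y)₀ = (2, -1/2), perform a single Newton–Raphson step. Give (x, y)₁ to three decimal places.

(1.103, -0.484)

At (2, -1/2): F = (4.250, -22.500).
Jacobian J = [[-4·x·y + 2·y^2, -2·x^2 + 4·x·y + 2·y], [10·x·y - 8·x + y^2 + 1, 5·x^2 + 2·x·y]].
At the point, J = [[4.500, -13.000], [-24.750, 18.000]] (det J = -240.750).
Solving J·Δ = −F gives Δ = (-0.897, 0.016).
Then the next iterate is (x, y)₁ = (1.103, -0.484).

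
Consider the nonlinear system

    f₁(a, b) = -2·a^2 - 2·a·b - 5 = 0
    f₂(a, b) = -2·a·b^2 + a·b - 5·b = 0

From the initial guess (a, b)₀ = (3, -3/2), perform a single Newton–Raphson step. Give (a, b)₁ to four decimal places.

(1.4056, -1.4417)

At (3, -3/2): F = (-14.0000, -10.5000).
Jacobian J = [[-4·a - 2·b, -2·a], [-2·b^2 + b, -4·a·b + a - 5]].
At the point, J = [[-9.0000, -6.0000], [-6.0000, 16.0000]] (det J = -180.0000).
Solving J·Δ = −F gives Δ = (-1.5944, 0.0583).
Then the next iterate is (a, b)₁ = (1.4056, -1.4417).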